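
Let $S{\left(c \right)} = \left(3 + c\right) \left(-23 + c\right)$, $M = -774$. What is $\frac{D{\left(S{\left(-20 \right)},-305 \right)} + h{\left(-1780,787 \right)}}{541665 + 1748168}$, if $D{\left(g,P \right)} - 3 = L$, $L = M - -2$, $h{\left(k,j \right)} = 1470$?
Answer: $\frac{701}{2289833} \approx 0.00030614$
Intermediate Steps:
$L = -772$ ($L = -774 - -2 = -774 + 2 = -772$)
$S{\left(c \right)} = \left(-23 + c\right) \left(3 + c\right)$
$D{\left(g,P \right)} = -769$ ($D{\left(g,P \right)} = 3 - 772 = -769$)
$\frac{D{\left(S{\left(-20 \right)},-305 \right)} + h{\left(-1780,787 \right)}}{541665 + 1748168} = \frac{-769 + 1470}{541665 + 1748168} = \frac{701}{2289833}$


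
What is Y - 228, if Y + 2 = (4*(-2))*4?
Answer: -262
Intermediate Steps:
Y = -34 (Y = -2 + (4*(-2))*4 = -2 - 8*4 = -2 - 32 = -34)
Y - 228 = -34 - 228 = -262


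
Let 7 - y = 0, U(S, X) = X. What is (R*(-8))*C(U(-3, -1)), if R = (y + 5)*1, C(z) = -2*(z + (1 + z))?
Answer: -192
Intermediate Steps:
y = 7 (y = 7 - 1*0 = 7 + 0 = 7)
C(z) = -2 - 4*z (C(z) = -2*(1 + 2*z) = -2 - 4*z)
R = 12 (R = (7 + 5)*1 = 12*1 = 12)
(R*(-8))*C(U(-3, -1)) = (12*(-8))*(-2 - 4*(-1)) = -96*(-2 + 4) = -96*2 = -192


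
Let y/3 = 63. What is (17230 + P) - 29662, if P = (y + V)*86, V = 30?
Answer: 6402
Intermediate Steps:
y = 189 (y = 3*63 = 189)
P = 18834 (P = (189 + 30)*86 = 219*86 = 18834)
(17230 + P) - 29662 = (17230 + 18834) - 29662 = 36064 - 29662 = 6402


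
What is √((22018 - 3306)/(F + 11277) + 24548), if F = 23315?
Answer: √114745870171/2162 ≈ 156.68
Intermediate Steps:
√((22018 - 3306)/(F + 11277) + 24548) = √((22018 - 3306)/(23315 + 11277) + 24548) = √(18712/34592 + 24548) = √(18712*(1/34592) + 24548) = √(2339/4324 + 24548) = √(106147891/4324) = √114745870171/2162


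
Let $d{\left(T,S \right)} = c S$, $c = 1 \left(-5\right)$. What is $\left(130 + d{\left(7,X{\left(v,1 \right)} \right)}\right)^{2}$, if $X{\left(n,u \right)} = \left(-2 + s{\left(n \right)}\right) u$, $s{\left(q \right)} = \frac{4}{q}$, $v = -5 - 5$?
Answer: $20164$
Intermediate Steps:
$c = -5$
$v = -10$
$X{\left(n,u \right)} = u \left(-2 + \frac{4}{n}\right)$ ($X{\left(n,u \right)} = \left(-2 + \frac{4}{n}\right) u = u \left(-2 + \frac{4}{n}\right)$)
$d{\left(T,S \right)} = - 5 S$
$\left(130 + d{\left(7,X{\left(v,1 \right)} \right)}\right)^{2} = \left(130 - 5 \cdot 2 \cdot 1 \frac{1}{-10} \left(2 - -10\right)\right)^{2} = \left(130 - 5 \cdot 2 \cdot 1 \left(- \frac{1}{10}\right) \left(2 + 10\right)\right)^{2} = \left(130 - 5 \cdot 2 \cdot 1 \left(- \frac{1}{10}\right) 12\right)^{2} = \left(130 - -12\right)^{2} = \left(130 + 12\right)^{2} = 142^{2} = 20164$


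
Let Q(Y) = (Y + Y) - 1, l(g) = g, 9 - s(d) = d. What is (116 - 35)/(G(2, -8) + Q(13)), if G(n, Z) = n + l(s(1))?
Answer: 81/35 ≈ 2.3143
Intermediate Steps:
s(d) = 9 - d
Q(Y) = -1 + 2*Y (Q(Y) = 2*Y - 1 = -1 + 2*Y)
G(n, Z) = 8 + n (G(n, Z) = n + (9 - 1*1) = n + (9 - 1) = n + 8 = 8 + n)
(116 - 35)/(G(2, -8) + Q(13)) = (116 - 35)/((8 + 2) + (-1 + 2*13)) = 81/(10 + (-1 + 26)) = 81/(10 + 25) = 81/35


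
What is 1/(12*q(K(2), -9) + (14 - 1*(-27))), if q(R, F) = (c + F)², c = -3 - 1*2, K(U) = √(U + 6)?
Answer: 1/2393 ≈ 0.00041789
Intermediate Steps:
K(U) = √(6 + U)
c = -5 (c = -3 - 2 = -5)
q(R, F) = (-5 + F)²
1/(12*q(K(2), -9) + (14 - 1*(-27))) = 1/(12*(-5 - 9)² + (14 - 1*(-27))) = 1/(12*(-14)² + (14 + 27)) = 1/(12*196 + 41) = 1/(2352 + 41) = 1/2393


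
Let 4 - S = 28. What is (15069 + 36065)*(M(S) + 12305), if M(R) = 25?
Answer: 630482220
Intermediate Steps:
S = -24 (S = 4 - 1*28 = 4 - 28 = -24)
(15069 + 36065)*(M(S) + 12305) = (15069 + 36065)*(25 + 12305) = 51134*12330 = 630482220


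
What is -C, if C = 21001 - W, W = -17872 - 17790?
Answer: -56663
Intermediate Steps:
W = -35662
C = 56663 (C = 21001 - 1*(-35662) = 21001 + 35662 = 56663)
-C = -1*56663 = -56663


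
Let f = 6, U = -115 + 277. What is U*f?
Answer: 972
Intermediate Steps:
U = 162
U*f = 162*6 = 972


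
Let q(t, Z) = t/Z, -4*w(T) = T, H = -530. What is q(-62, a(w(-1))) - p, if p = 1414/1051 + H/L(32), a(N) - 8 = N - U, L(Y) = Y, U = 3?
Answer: 1203343/353136 ≈ 3.4076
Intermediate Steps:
w(T) = -T/4
a(N) = 5 + N (a(N) = 8 + (N - 1*3) = 8 + (N - 3) = 8 + (-3 + N) = 5 + N)
p = -255891/16816 (p = 1414/1051 - 530/32 = 1414*(1/1051) - 530*1/32 = 1414/1051 - 265/16 = -255891/16816 ≈ -15.217)
q(-62, a(w(-1))) - p = -62/(5 - ¼*(-1)) - 1*(-255891/16816) = -62/(5 + ¼) + 255891/16816 = -62/21/4 + 255891/16816 = -62*4/21 + 255891/16816 = -248/21 + 255891/16816 = 1203343/353136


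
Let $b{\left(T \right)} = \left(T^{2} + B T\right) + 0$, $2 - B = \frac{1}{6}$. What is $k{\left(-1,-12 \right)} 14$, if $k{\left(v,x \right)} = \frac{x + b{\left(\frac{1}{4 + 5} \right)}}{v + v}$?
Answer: $\frac{13363}{162} \approx 82.488$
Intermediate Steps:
$B = \frac{11}{6}$ ($B = 2 - \frac{1}{6} = \frac{11}{6} \approx 1.8333$)
$b{\left(T \right)} = T^{2} + \frac{11 T}{6}$ ($b{\left(T \right)} = \left(T^{2} + \frac{11 T}{6}\right) + 0 = T^{2} + \frac{11 T}{6}$)
$k{\left(v,x \right)} = \frac{\frac{35}{162} + x}{2 v}$ ($k{\left(v,x \right)} = \frac{x + \frac{11 + \frac{6}{4 + 5}}{6 \left(4 + 5\right)}}{v + v} = \frac{x + \frac{11 + \frac{6}{9}}{6 \cdot 9}}{2 v} = \left(x + \frac{1}{6} \cdot \frac{1}{9} \left(11 + 6 \cdot \frac{1}{9}\right)\right) \frac{1}{2 v} = \left(x + \frac{1}{6} \cdot \frac{1}{9} \left(11 + \frac{2}{3}\right)\right) \frac{1}{2 v} = \left(x + \frac{1}{6} \cdot \frac{1}{9} \cdot \frac{35}{3}\right) \frac{1}{2 v} = \left(x + \frac{35}{162}\right) \frac{1}{2 v} = \left(\frac{35}{162} + x\right) \frac{1}{2 v} = \frac{\frac{35}{162} + x}{2 v}$)
$k{\left(-1,-12 \right)} 14 = \frac{35 + 162 \left(-12\right)}{324 \left(-1\right)} 14 = \frac{1}{324} \left(-1\right) \left(35 - 1944\right) 14 = \frac{1}{324} \left(-1\right) \left(-1909\right) 14 = \frac{1909}{324} \cdot 14 = \frac{13363}{162}$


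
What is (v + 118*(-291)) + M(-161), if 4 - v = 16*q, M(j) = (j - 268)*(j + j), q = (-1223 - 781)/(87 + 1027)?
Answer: 57834860/557 ≈ 1.0383e+5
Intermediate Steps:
q = -1002/557 (q = -2004/1114 = -2004*1/1114 = -1002/557 ≈ -1.7989)
M(j) = 2*j*(-268 + j) (M(j) = (-268 + j)*(2*j) = 2*j*(-268 + j))
v = 18260/557 (v = 4 - 16*(-1002)/557 = 4 - 1*(-16032/557) = 4 + 16032/557 = 18260/557 ≈ 32.783)
(v + 118*(-291)) + M(-161) = (18260/557 + 118*(-291)) + 2*(-161)*(-268 - 161) = (18260/557 - 34338) + 2*(-161)*(-429) = -19108006/557 + 138138 = 57834860/557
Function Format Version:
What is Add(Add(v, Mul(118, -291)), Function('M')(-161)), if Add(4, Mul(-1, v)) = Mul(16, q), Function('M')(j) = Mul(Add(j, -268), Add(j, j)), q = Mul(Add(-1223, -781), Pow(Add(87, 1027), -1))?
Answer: Rational(57834860, 557) ≈ 1.0383e+5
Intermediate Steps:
q = Rational(-1002, 557) (q = Mul(-2004, Pow(1114, -1)) = Mul(-2004, Rational(1, 1114)) = Rational(-1002, 557) ≈ -1.7989)
Function('M')(j) = Mul(2, j, Add(-268, j)) (Function('M')(j) = Mul(Add(-268, j), Mul(2, j)) = Mul(2, j, Add(-268, j)))
v = Rational(18260, 557) (v = Add(4, Mul(-1, Mul(16, Rational(-1002, 557)))) = Add(4, Mul(-1, Rational(-16032, 557))) = Add(4, Rational(16032, 557)) = Rational(18260, 557) ≈ 32.783)
Add(Add(v, Mul(118, -291)), Function('M')(-161)) = Add(Add(Rational(18260, 557), Mul(118, -291)), Mul(2, -161, Add(-268, -161))) = Add(Add(Rational(18260, 557), -34338), Mul(2, -161, -429)) = Add(Rational(-19108006, 557), 138138) = Rational(57834860, 557)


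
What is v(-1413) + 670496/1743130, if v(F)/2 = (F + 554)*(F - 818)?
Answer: 3340585218018/871565 ≈ 3.8329e+6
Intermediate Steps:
v(F) = 2*(-818 + F)*(554 + F) (v(F) = 2*((F + 554)*(F - 818)) = 2*((554 + F)*(-818 + F)) = 2*((-818 + F)*(554 + F)) = 2*(-818 + F)*(554 + F))
v(-1413) + 670496/1743130 = (-906344 - 528*(-1413) + 2*(-1413)**2) + 670496/1743130 = (-906344 + 746064 + 2*1996569) + 670496*(1/1743130) = (-906344 + 746064 + 3993138) + 335248/871565 = 3832858 + 335248/871565 = 3340585218018/871565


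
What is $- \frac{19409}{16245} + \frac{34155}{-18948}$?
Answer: $- \frac{307536569}{102603420} \approx -2.9973$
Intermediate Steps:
$- \frac{19409}{16245} + \frac{34155}{-18948} = \left(-19409\right) \frac{1}{16245} + 34155 \left(- \frac{1}{18948}\right) = - \frac{19409}{16245} - \frac{11385}{6316} = - \frac{307536569}{102603420}$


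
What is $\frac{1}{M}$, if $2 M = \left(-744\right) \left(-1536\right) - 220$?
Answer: $\frac{1}{571282} \approx 1.7504 \cdot 10^{-6}$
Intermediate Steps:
$M = 571282$ ($M = \frac{\left(-744\right) \left(-1536\right) - 220}{2} = \frac{1142784 - 220}{2} = \frac{1}{2} \cdot 1142564 = 571282$)
$\frac{1}{M} = \frac{1}{571282}$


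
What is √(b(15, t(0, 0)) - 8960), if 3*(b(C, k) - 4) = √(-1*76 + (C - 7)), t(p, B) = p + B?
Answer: √(-80604 + 6*I*√17)/3 ≈ 0.014523 + 94.636*I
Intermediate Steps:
t(p, B) = B + p
b(C, k) = 4 + √(-83 + C)/3 (b(C, k) = 4 + √(-1*76 + (C - 7))/3 = 4 + √(-76 + (-7 + C))/3 = 4 + √(-83 + C)/3)
√(b(15, t(0, 0)) - 8960) = √((4 + √(-83 + 15)/3) - 8960) = √((4 + √(-68)/3) - 8960) = √((4 + (2*I*√17)/3) - 8960) = √((4 + 2*I*√17/3) - 8960) = √(-8956 + 2*I*√17/3)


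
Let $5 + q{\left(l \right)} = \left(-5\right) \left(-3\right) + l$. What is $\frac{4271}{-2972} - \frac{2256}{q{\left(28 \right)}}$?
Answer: $- \frac{3433565}{56468} \approx -60.805$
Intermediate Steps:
$q{\left(l \right)} = 10 + l$ ($q{\left(l \right)} = -5 + \left(\left(-5\right) \left(-3\right) + l\right) = -5 + \left(15 + l\right) = 10 + l$)
$\frac{4271}{-2972} - \frac{2256}{q{\left(28 \right)}} = \frac{4271}{-2972} - \frac{2256}{10 + 28} = 4271 \left(- \frac{1}{2972}\right) - \frac{2256}{38} = - \frac{4271}{2972} - \frac{1128}{19} = - \frac{3433565}{56468}$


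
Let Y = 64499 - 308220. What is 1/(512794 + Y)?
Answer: 1/269073 ≈ 3.7165e-6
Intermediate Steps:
Y = -243721
1/(512794 + Y) = 1/(512794 - 243721) = 1/269073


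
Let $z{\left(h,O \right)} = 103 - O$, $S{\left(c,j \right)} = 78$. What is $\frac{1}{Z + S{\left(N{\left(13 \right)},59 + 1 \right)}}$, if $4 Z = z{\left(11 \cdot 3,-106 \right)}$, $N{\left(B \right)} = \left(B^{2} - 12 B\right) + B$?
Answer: $\frac{4}{521} \approx 0.0076775$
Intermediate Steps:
$N{\left(B \right)} = B^{2} - 11 B$
$Z = \frac{209}{4}$ ($Z = \frac{103 - -106}{4} = \frac{103 + 106}{4} = \frac{1}{4} \cdot 209 = \frac{209}{4} \approx 52.25$)
$\frac{1}{Z + S{\left(N{\left(13 \right)},59 + 1 \right)}} = \frac{1}{\frac{209}{4} + 78} = \frac{1}{\frac{521}{4}} = \frac{4}{521}$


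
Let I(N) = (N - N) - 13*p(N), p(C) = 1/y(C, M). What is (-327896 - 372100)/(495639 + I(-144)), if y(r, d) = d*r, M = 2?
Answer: -201598848/142744045 ≈ -1.4123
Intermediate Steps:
p(C) = 1/(2*C)
I(N) = -13/(2*N) (I(N) = (N - N) - 13/(2*N) = 0 - 13/(2*N) = -13/(2*N))
(-327896 - 372100)/(495639 + I(-144)) = (-327896 - 372100)/(495639 - 13/2/(-144)) = -699996/(495639 - 13/2*(-1/144)) = -699996/(495639 + 13/288) = -699996/142744045/288 = -699996*288/142744045 = -201598848/142744045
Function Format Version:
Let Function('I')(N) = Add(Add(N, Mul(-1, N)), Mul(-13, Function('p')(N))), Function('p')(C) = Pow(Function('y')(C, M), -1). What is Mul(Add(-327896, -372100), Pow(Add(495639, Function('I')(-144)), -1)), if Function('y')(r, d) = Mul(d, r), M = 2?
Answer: Rational(-201598848, 142744045) ≈ -1.4123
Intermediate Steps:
Function('p')(C) = Mul(Rational(1, 2), Pow(C, -1)) (Function('p')(C) = Pow(Mul(2, C), -1) = Mul(Rational(1, 2), Pow(C, -1)))
Function('I')(N) = Mul(Rational(-13, 2), Pow(N, -1)) (Function('I')(N) = Add(Add(N, Mul(-1, N)), Mul(-13, Mul(Rational(1, 2), Pow(N, -1)))) = Add(0, Mul(Rational(-13, 2), Pow(N, -1))) = Mul(Rational(-13, 2), Pow(N, -1)))
Mul(Add(-327896, -372100), Pow(Add(495639, Function('I')(-144)), -1)) = Mul(Add(-327896, -372100), Pow(Add(495639, Mul(Rational(-13, 2), Pow(-144, -1))), -1)) = Mul(-699996, Pow(Add(495639, Mul(Rational(-13, 2), Rational(-1, 144))), -1)) = Mul(-699996, Pow(Add(495639, Rational(13, 288)), -1)) = Mul(-699996, Pow(Rational(142744045, 288), -1)) = Mul(-699996, Rational(288, 142744045)) = Rational(-201598848, 142744045)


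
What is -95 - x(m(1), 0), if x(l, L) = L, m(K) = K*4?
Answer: -95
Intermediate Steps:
m(K) = 4*K
-95 - x(m(1), 0) = -95 - 1*0 = -95 + 0 = -95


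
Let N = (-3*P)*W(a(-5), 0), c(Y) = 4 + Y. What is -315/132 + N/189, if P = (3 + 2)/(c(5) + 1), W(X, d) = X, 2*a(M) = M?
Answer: -1640/693 ≈ -2.3665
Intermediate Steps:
a(M) = M/2
P = ½ (P = (3 + 2)/((4 + 5) + 1) = 5/(9 + 1) = 5/10 = 5*(⅒) = ½ ≈ 0.50000)
N = 15/4 (N = (-3*½)*((½)*(-5)) = -3/2*(-5/2) = 15/4 ≈ 3.7500)
-315/132 + N/189 = -315/132 + (15/4)/189 = -315*1/132 + (15/4)*(1/189) = -105/44 + 5/252 = -1640/693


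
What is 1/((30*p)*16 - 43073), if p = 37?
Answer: -1/25313 ≈ -3.9505e-5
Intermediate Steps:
1/((30*p)*16 - 43073) = 1/((30*37)*16 - 43073) = 1/(1110*16 - 43073) = 1/(17760 - 43073) = 1/(-25313) = -1/25313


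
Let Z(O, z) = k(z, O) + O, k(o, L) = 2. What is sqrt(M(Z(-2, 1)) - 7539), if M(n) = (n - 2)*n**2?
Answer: I*sqrt(7539) ≈ 86.827*I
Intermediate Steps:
Z(O, z) = 2 + O
M(n) = n**2*(-2 + n) (M(n) = (-2 + n)*n**2 = n**2*(-2 + n))
sqrt(M(Z(-2, 1)) - 7539) = sqrt((2 - 2)**2*(-2 + (2 - 2)) - 7539) = sqrt(0**2*(-2 + 0) - 7539) = sqrt(0*(-2) - 7539) = sqrt(0 - 7539) = sqrt(-7539) = I*sqrt(7539)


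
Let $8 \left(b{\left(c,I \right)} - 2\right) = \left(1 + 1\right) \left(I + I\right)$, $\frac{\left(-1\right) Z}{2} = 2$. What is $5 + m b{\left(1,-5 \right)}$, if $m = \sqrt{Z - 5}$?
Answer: $5 - \frac{3 i}{2} \approx 5.0 - 1.5 i$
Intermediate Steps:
$Z = -4$ ($Z = \left(-2\right) 2 = -4$)
$b{\left(c,I \right)} = 2 + \frac{I}{2}$ ($b{\left(c,I \right)} = 2 + \frac{\left(1 + 1\right) \left(I + I\right)}{8} = 2 + \frac{2 \cdot 2 I}{8} = 2 + \frac{4 I}{8} = 2 + \frac{I}{2}$)
$m = 3 i$ ($m = \sqrt{-4 - 5} = \sqrt{-9} = 3 i \approx 3.0 i$)
$5 + m b{\left(1,-5 \right)} = 5 + 3 i \left(2 + \frac{1}{2} \left(-5\right)\right) = 5 + 3 i \left(2 - \frac{5}{2}\right) = 5 + 3 i \left(- \frac{1}{2}\right) = 5 - \frac{3 i}{2}$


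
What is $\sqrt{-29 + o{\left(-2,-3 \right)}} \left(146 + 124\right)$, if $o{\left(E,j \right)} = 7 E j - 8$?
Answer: $270 \sqrt{5} \approx 603.74$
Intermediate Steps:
$o{\left(E,j \right)} = -8 + 7 E j$ ($o{\left(E,j \right)} = 7 E j - 8 = -8 + 7 E j$)
$\sqrt{-29 + o{\left(-2,-3 \right)}} \left(146 + 124\right) = \sqrt{-29 - \left(8 + 14 \left(-3\right)\right)} \left(146 + 124\right) = \sqrt{-29 + \left(-8 + 42\right)} 270 = \sqrt{-29 + 34} \cdot 270 = \sqrt{5} \cdot 270 = 270 \sqrt{5}$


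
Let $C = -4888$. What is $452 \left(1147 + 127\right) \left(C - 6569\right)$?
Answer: $-6597490536$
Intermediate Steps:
$452 \left(1147 + 127\right) \left(C - 6569\right) = 452 \left(1147 + 127\right) \left(-4888 - 6569\right) = 452 \cdot 1274 \left(-11457\right) = 452 \left(-14596218\right) = -6597490536$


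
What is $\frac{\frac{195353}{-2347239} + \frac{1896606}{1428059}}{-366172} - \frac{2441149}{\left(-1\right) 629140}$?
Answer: $\frac{187267546344700205740153}{48263177436817905561255} \approx 3.8801$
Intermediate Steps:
$\frac{\frac{195353}{-2347239} + \frac{1896606}{1428059}}{-366172} - \frac{2441149}{\left(-1\right) 629140} = \left(195353 \left(- \frac{1}{2347239}\right) + 1896606 \cdot \frac{1}{1428059}\right) \left(- \frac{1}{366172}\right) - \frac{2441149}{-629140} = \left(- \frac{195353}{2347239} + \frac{1896606}{1428059}\right) \left(- \frac{1}{366172}\right) - - \frac{2441149}{629140} = \frac{4172811961007}{3351995779101} \left(- \frac{1}{366172}\right) + \frac{2441149}{629140} = - \frac{4172811961007}{1227406998424971372} + \frac{2441149}{629140} = \frac{187267546344700205740153}{48263177436817905561255}$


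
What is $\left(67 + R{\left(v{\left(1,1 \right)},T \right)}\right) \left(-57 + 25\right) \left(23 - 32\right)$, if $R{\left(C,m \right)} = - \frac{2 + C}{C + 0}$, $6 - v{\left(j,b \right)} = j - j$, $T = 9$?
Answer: $18912$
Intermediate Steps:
$v{\left(j,b \right)} = 6$ ($v{\left(j,b \right)} = 6 - \left(j - j\right) = 6 - 0 = 6 + 0 = 6$)
$R{\left(C,m \right)} = - \frac{2 + C}{C}$
$\left(67 + R{\left(v{\left(1,1 \right)},T \right)}\right) \left(-57 + 25\right) \left(23 - 32\right) = \left(67 + \frac{-2 - 6}{6}\right) \left(-57 + 25\right) \left(23 - 32\right) = \left(67 + \frac{-2 - 6}{6}\right) \left(\left(-32\right) \left(-9\right)\right) = \left(67 + \frac{1}{6} \left(-8\right)\right) 288 = \left(67 - \frac{4}{3}\right) 288 = \frac{197}{3} \cdot 288 = 18912$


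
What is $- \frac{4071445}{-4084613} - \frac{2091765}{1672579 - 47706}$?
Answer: $- \frac{1928469460460}{6636977379149} \approx -0.29056$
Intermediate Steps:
$- \frac{4071445}{-4084613} - \frac{2091765}{1672579 - 47706} = \left(-4071445\right) \left(- \frac{1}{4084613}\right) - \frac{2091765}{1624873} = \frac{4071445}{4084613} - \frac{2091765}{1624873} = - \frac{1928469460460}{6636977379149}$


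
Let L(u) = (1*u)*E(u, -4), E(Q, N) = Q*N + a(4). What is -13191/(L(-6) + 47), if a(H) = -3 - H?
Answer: 13191/55 ≈ 239.84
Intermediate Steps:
E(Q, N) = -7 + N*Q (E(Q, N) = Q*N + (-3 - 1*4) = N*Q + (-3 - 4) = N*Q - 7 = -7 + N*Q)
L(u) = u*(-7 - 4*u) (L(u) = (1*u)*(-7 - 4*u) = u*(-7 - 4*u))
-13191/(L(-6) + 47) = -13191/(-1*(-6)*(7 + 4*(-6)) + 47) = -13191/(-1*(-6)*(7 - 24) + 47) = -13191/(-1*(-6)*(-17) + 47) = -13191/(-102 + 47) = -13191/(-55) = -13191*(-1/55) = 13191/55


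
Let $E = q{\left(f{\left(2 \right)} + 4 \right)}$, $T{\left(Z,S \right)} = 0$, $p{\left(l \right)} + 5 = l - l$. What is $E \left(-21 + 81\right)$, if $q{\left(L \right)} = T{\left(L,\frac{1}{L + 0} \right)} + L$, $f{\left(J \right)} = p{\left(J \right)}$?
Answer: $-60$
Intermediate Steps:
$p{\left(l \right)} = -5$ ($p{\left(l \right)} = -5 + \left(l - l\right) = -5 + 0 = -5$)
$f{\left(J \right)} = -5$
$q{\left(L \right)} = L$ ($q{\left(L \right)} = 0 + L = L$)
$E = -1$ ($E = -5 + 4 = -1$)
$E \left(-21 + 81\right) = - (-21 + 81) = \left(-1\right) 60 = -60$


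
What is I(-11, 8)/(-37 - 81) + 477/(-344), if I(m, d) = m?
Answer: -26251/20296 ≈ -1.2934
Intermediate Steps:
I(-11, 8)/(-37 - 81) + 477/(-344) = -11/(-37 - 81) + 477/(-344) = -11/(-118) + 477*(-1/344) = -11*(-1/118) - 477/344 = 11/118 - 477/344 = -26251/20296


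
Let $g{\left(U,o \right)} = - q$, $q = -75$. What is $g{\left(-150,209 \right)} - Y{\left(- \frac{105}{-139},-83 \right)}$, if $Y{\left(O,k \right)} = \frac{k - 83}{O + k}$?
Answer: $\frac{417163}{5716} \approx 72.982$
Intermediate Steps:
$g{\left(U,o \right)} = 75$ ($g{\left(U,o \right)} = \left(-1\right) \left(-75\right) = 75$)
$Y{\left(O,k \right)} = \frac{-83 + k}{O + k}$
$g{\left(-150,209 \right)} - Y{\left(- \frac{105}{-139},-83 \right)} = 75 - \frac{-83 - 83}{- \frac{105}{-139} - 83} = 75 - \frac{1}{\left(-105\right) \left(- \frac{1}{139}\right) - 83} \left(-166\right) = 75 - \frac{1}{\frac{105}{139} - 83} \left(-166\right) = 75 - \frac{1}{- \frac{11432}{139}} \left(-166\right) = 75 - \left(- \frac{139}{11432}\right) \left(-166\right) = 75 - \frac{11537}{5716} = \frac{417163}{5716}$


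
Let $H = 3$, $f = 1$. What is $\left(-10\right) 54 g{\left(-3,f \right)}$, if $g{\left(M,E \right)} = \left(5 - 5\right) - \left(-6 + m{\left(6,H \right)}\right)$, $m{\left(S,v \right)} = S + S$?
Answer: $3240$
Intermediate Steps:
$m{\left(S,v \right)} = 2 S$
$g{\left(M,E \right)} = -6$ ($g{\left(M,E \right)} = \left(5 - 5\right) + \left(6 - 2 \cdot 6\right) = 0 + \left(6 - 12\right) = 0 - 6 = -6$)
$\left(-10\right) 54 g{\left(-3,f \right)} = \left(-10\right) 54 \left(-6\right) = \left(-540\right) \left(-6\right) = 3240$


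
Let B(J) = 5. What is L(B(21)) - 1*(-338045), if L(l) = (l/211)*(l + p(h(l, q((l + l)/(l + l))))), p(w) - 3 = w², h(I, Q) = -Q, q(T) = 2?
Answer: 71327555/211 ≈ 3.3805e+5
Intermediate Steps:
p(w) = 3 + w²
L(l) = l*(7 + l)/211 (L(l) = (l/211)*(l + (3 + (-1*2)²)) = (l*(1/211))*(l + (3 + (-2)²)) = (l/211)*(l + (3 + 4)) = (l/211)*(l + 7) = (l/211)*(7 + l) = l*(7 + l)/211)
L(B(21)) - 1*(-338045) = (1/211)*5*(7 + 5) - 1*(-338045) = (1/211)*5*12 + 338045 = 60/211 + 338045 = 71327555/211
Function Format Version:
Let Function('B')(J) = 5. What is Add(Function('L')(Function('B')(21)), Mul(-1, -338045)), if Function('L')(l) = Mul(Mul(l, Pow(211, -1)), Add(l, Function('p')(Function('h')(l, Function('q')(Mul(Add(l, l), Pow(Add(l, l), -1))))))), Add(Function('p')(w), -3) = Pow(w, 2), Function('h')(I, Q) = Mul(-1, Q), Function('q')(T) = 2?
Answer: Rational(71327555, 211) ≈ 3.3805e+5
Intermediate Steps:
Function('p')(w) = Add(3, Pow(w, 2))
Function('L')(l) = Mul(Rational(1, 211), l, Add(7, l)) (Function('L')(l) = Mul(Mul(l, Pow(211, -1)), Add(l, Add(3, Pow(Mul(-1, 2), 2)))) = Mul(Mul(l, Rational(1, 211)), Add(l, Add(3, Pow(-2, 2)))) = Mul(Mul(Rational(1, 211), l), Add(l, Add(3, 4))) = Mul(Mul(Rational(1, 211), l), Add(l, 7)) = Mul(Mul(Rational(1, 211), l), Add(7, l)) = Mul(Rational(1, 211), l, Add(7, l)))
Add(Function('L')(Function('B')(21)), Mul(-1, -338045)) = Add(Mul(Rational(1, 211), 5, Add(7, 5)), Mul(-1, -338045)) = Add(Mul(Rational(1, 211), 5, 12), 338045) = Add(Rational(60, 211), 338045) = Rational(71327555, 211)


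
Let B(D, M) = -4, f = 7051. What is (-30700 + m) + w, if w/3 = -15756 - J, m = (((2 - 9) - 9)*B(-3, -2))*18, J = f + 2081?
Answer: -104212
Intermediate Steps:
J = 9132 (J = 7051 + 2081 = 9132)
m = 1152 (m = (((2 - 9) - 9)*(-4))*18 = ((-7 - 9)*(-4))*18 = -16*(-4)*18 = 64*18 = 1152)
w = -74664 (w = 3*(-15756 - 1*9132) = 3*(-15756 - 9132) = 3*(-24888) = -74664)
(-30700 + m) + w = (-30700 + 1152) - 74664 = -29548 - 74664 = -104212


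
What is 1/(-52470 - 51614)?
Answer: -1/104084 ≈ -9.6076e-6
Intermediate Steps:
1/(-52470 - 51614) = 1/(-104084) = -1/104084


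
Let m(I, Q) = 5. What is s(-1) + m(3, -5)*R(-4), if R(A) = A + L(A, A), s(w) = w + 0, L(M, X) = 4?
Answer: -1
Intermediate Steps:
s(w) = w
R(A) = 4 + A (R(A) = A + 4 = 4 + A)
s(-1) + m(3, -5)*R(-4) = -1 + 5*(4 - 4) = -1 + 5*0 = -1 + 0 = -1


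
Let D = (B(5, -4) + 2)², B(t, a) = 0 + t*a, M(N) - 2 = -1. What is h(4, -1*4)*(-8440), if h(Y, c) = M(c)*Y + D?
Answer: -2768320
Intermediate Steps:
M(N) = 1 (M(N) = 2 - 1 = 1)
B(t, a) = a*t (B(t, a) = 0 + a*t = a*t)
D = 324 (D = (-4*5 + 2)² = (-20 + 2)² = (-18)² = 324)
h(Y, c) = 324 + Y (h(Y, c) = 1*Y + 324 = Y + 324 = 324 + Y)
h(4, -1*4)*(-8440) = (324 + 4)*(-8440) = 328*(-8440) = -2768320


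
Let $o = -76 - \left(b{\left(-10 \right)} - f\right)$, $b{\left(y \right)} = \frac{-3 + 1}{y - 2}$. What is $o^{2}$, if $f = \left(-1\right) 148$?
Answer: $\frac{1809025}{36} \approx 50251.0$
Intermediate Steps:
$f = -148$
$b{\left(y \right)} = - \frac{2}{-2 + y}$
$o = - \frac{1345}{6}$ ($o = -76 - \left(- \frac{2}{-2 - 10} - -148\right) = -76 - \left(- \frac{2}{-12} + 148\right) = -76 - \left(\left(-2\right) \left(- \frac{1}{12}\right) + 148\right) = -76 - \left(\frac{1}{6} + 148\right) = -76 - \frac{889}{6} = - \frac{1345}{6} \approx -224.17$)
$o^{2} = \left(- \frac{1345}{6}\right)^{2} = \frac{1809025}{36}$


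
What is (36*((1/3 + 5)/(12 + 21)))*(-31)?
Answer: -1984/11 ≈ -180.36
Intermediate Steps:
(36*((1/3 + 5)/(12 + 21)))*(-31) = (36*((1*(⅓) + 5)/33))*(-31) = (36*((⅓ + 5)*(1/33)))*(-31) = (36*((16/3)*(1/33)))*(-31) = (36*(16/99))*(-31) = (64/11)*(-31) = -1984/11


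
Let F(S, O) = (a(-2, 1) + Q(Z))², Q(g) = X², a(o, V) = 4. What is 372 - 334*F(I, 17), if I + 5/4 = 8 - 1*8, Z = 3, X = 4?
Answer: -133228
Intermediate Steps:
Q(g) = 16 (Q(g) = 4² = 16)
I = -5/4 (I = -5/4 + (8 - 1*8) = -5/4 + (8 - 8) = -5/4 + 0 = -5/4 ≈ -1.2500)
F(S, O) = 400 (F(S, O) = (4 + 16)² = 20² = 400)
372 - 334*F(I, 17) = 372 - 334*400 = 372 - 133600 = -133228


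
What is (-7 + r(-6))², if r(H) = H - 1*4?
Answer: 289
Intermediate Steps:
r(H) = -4 + H (r(H) = H - 4 = -4 + H)
(-7 + r(-6))² = (-7 + (-4 - 6))² = (-7 - 10)² = (-17)² = 289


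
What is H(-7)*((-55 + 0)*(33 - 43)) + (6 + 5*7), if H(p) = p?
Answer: -3809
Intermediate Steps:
H(-7)*((-55 + 0)*(33 - 43)) + (6 + 5*7) = -7*(-55 + 0)*(33 - 43) + (6 + 5*7) = -(-385)*(-10) + (6 + 35) = -7*550 + 41 = -3850 + 41 = -3809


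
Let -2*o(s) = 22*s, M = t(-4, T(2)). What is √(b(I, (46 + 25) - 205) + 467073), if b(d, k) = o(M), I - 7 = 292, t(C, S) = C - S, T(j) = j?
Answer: √467139 ≈ 683.48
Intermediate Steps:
M = -6 (M = -4 - 1*2 = -4 - 2 = -6)
I = 299 (I = 7 + 292 = 299)
o(s) = -11*s
b(d, k) = 66 (b(d, k) = -11*(-6) = 66)
√(b(I, (46 + 25) - 205) + 467073) = √(66 + 467073) = √467139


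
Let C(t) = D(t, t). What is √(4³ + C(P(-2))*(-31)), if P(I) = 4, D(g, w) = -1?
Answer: √95 ≈ 9.7468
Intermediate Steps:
C(t) = -1
√(4³ + C(P(-2))*(-31)) = √(4³ - 1*(-31)) = √(64 + 31) = √95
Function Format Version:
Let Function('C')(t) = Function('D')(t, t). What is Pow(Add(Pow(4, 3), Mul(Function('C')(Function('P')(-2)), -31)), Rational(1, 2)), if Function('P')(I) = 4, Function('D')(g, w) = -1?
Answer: Pow(95, Rational(1, 2)) ≈ 9.7468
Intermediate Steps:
Function('C')(t) = -1
Pow(Add(Pow(4, 3), Mul(Function('C')(Function('P')(-2)), -31)), Rational(1, 2)) = Pow(Add(Pow(4, 3), Mul(-1, -31)), Rational(1, 2)) = Pow(Add(64, 31), Rational(1, 2)) = Pow(95, Rational(1, 2))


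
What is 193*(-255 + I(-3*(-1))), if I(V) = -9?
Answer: -50952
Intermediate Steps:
193*(-255 + I(-3*(-1))) = 193*(-255 - 9) = 193*(-264) = -50952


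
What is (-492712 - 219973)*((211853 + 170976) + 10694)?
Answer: -280457939255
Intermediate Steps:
(-492712 - 219973)*((211853 + 170976) + 10694) = -712685*(382829 + 10694) = -712685*393523 = -280457939255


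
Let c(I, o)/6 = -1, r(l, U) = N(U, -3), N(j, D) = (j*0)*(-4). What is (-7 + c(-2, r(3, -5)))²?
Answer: 169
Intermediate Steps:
N(j, D) = 0 (N(j, D) = 0*(-4) = 0)
r(l, U) = 0
c(I, o) = -6 (c(I, o) = 6*(-1) = -6)
(-7 + c(-2, r(3, -5)))² = (-7 - 6)² = (-13)² = 169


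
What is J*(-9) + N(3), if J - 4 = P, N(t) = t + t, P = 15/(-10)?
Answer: -33/2 ≈ -16.500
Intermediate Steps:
P = -3/2 (P = 15*(-1/10) = -3/2 ≈ -1.5000)
N(t) = 2*t
J = 5/2 (J = 4 - 3/2 = 5/2 ≈ 2.5000)
J*(-9) + N(3) = (5/2)*(-9) + 2*3 = -45/2 + 6 = -33/2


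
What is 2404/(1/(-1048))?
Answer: -2519392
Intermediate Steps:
2404/(1/(-1048)) = 2404/(-1/1048) = 2404*(-1048) = -2519392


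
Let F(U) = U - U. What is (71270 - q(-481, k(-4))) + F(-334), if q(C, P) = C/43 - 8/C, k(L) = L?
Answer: 1474308427/20683 ≈ 71281.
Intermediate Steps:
q(C, P) = -8/C + C/43 (q(C, P) = C*(1/43) - 8/C = C/43 - 8/C = -8/C + C/43)
F(U) = 0
(71270 - q(-481, k(-4))) + F(-334) = (71270 - (-8/(-481) + (1/43)*(-481))) + 0 = (71270 - (-8*(-1/481) - 481/43)) + 0 = (71270 - (8/481 - 481/43)) + 0 = (71270 - 1*(-231017/20683)) + 0 = (71270 + 231017/20683) + 0 = 1474308427/20683 + 0 = 1474308427/20683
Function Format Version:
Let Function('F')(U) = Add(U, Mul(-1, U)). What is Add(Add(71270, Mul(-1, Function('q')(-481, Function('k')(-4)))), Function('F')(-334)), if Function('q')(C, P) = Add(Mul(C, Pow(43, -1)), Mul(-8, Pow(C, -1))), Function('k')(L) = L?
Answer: Rational(1474308427, 20683) ≈ 71281.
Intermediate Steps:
Function('q')(C, P) = Add(Mul(-8, Pow(C, -1)), Mul(Rational(1, 43), C)) (Function('q')(C, P) = Add(Mul(C, Rational(1, 43)), Mul(-8, Pow(C, -1))) = Add(Mul(Rational(1, 43), C), Mul(-8, Pow(C, -1))) = Add(Mul(-8, Pow(C, -1)), Mul(Rational(1, 43), C)))
Function('F')(U) = 0
Add(Add(71270, Mul(-1, Function('q')(-481, Function('k')(-4)))), Function('F')(-334)) = Add(Add(71270, Mul(-1, Add(Mul(-8, Pow(-481, -1)), Mul(Rational(1, 43), -481)))), 0) = Add(Add(71270, Mul(-1, Add(Mul(-8, Rational(-1, 481)), Rational(-481, 43)))), 0) = Add(Add(71270, Mul(-1, Add(Rational(8, 481), Rational(-481, 43)))), 0) = Add(Add(71270, Mul(-1, Rational(-231017, 20683))), 0) = Add(Add(71270, Rational(231017, 20683)), 0) = Add(Rational(1474308427, 20683), 0) = Rational(1474308427, 20683)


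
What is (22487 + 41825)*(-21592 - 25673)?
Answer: -3039706680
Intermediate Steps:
(22487 + 41825)*(-21592 - 25673) = 64312*(-47265) = -3039706680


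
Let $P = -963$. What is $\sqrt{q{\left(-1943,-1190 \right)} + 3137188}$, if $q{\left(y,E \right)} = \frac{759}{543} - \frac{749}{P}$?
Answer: $\frac{2 \sqrt{231249346519}}{543} \approx 1771.2$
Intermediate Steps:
$q{\left(y,E \right)} = \frac{3544}{1629}$ ($q{\left(y,E \right)} = \frac{759}{543} - \frac{749}{-963} = 759 \cdot \frac{1}{543} - - \frac{7}{9} = \frac{253}{181} + \frac{7}{9} = \frac{3544}{1629}$)
$\sqrt{q{\left(-1943,-1190 \right)} + 3137188} = \sqrt{\frac{3544}{1629} + 3137188} = \sqrt{\frac{5110482796}{1629}} = \frac{2 \sqrt{231249346519}}{543}$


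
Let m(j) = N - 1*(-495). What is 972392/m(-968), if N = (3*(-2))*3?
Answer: 972392/477 ≈ 2038.6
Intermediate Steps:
N = -18 (N = -6*3 = -18)
m(j) = 477 (m(j) = -18 - 1*(-495) = -18 + 495 = 477)
972392/m(-968) = 972392/477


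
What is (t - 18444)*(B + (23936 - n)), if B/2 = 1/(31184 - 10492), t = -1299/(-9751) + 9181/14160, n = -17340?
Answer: -1087474790151671995693/1428515259360 ≈ -7.6126e+8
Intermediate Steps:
t = 107917771/138074160 (t = -1299*(-1/9751) + 9181*(1/14160) = 1299/9751 + 9181/14160 = 107917771/138074160 ≈ 0.78159)
B = 1/10346 (B = 2/(31184 - 10492) = 2/20692 = 2*(1/20692) = 1/10346 ≈ 9.6656e-5)
(t - 18444)*(B + (23936 - n)) = (107917771/138074160 - 18444)*(1/10346 + (23936 - 1*(-17340))) = -2546531889269*(1/10346 + (23936 + 17340))/138074160 = -2546531889269*(1/10346 + 41276)/138074160 = -2546531889269/138074160*427041497/10346 = -1087474790151671995693/1428515259360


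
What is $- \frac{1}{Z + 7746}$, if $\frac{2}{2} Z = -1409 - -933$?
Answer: $- \frac{1}{7270} \approx -0.00013755$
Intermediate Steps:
$Z = -476$ ($Z = -1409 - -933 = -1409 + 933 = -476$)
$- \frac{1}{Z + 7746} = - \frac{1}{-476 + 7746} = - \frac{1}{7270}$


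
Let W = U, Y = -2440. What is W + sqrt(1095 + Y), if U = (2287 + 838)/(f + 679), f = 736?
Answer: 625/283 + I*sqrt(1345) ≈ 2.2085 + 36.674*I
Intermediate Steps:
U = 625/283 (U = (2287 + 838)/(736 + 679) = 3125/1415 = 3125*(1/1415) = 625/283 ≈ 2.2085)
W = 625/283 ≈ 2.2085
W + sqrt(1095 + Y) = 625/283 + sqrt(1095 - 2440) = 625/283 + sqrt(-1345) = 625/283 + I*sqrt(1345)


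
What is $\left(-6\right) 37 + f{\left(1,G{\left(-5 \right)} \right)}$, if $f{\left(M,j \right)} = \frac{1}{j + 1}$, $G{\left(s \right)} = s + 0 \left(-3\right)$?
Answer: $- \frac{889}{4} \approx -222.25$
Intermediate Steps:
$G{\left(s \right)} = s$ ($G{\left(s \right)} = s + 0 = s$)
$f{\left(M,j \right)} = \frac{1}{1 + j}$
$\left(-6\right) 37 + f{\left(1,G{\left(-5 \right)} \right)} = \left(-6\right) 37 + \frac{1}{1 - 5} = -222 + \frac{1}{-4} = -222 - \frac{1}{4} = - \frac{889}{4}$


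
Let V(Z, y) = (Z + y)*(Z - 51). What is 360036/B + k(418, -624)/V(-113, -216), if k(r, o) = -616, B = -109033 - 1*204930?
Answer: -700696558/605006701 ≈ -1.1582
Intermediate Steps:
B = -313963 (B = -109033 - 204930 = -313963)
V(Z, y) = (-51 + Z)*(Z + y) (V(Z, y) = (Z + y)*(-51 + Z) = (-51 + Z)*(Z + y))
360036/B + k(418, -624)/V(-113, -216) = 360036/(-313963) - 616/((-113)² - 51*(-113) - 51*(-216) - 113*(-216)) = 360036*(-1/313963) - 616/(12769 + 5763 + 11016 + 24408) = -360036/313963 - 616/53956 = -360036/313963 - 616*1/53956 = -360036/313963 - 22/1927 = -700696558/605006701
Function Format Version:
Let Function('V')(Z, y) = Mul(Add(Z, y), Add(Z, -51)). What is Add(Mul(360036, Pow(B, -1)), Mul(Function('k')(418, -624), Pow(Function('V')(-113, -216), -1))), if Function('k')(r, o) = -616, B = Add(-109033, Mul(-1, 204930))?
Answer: Rational(-700696558, 605006701) ≈ -1.1582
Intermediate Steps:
B = -313963 (B = Add(-109033, -204930) = -313963)
Function('V')(Z, y) = Mul(Add(-51, Z), Add(Z, y)) (Function('V')(Z, y) = Mul(Add(Z, y), Add(-51, Z)) = Mul(Add(-51, Z), Add(Z, y)))
Add(Mul(360036, Pow(B, -1)), Mul(Function('k')(418, -624), Pow(Function('V')(-113, -216), -1))) = Add(Mul(360036, Pow(-313963, -1)), Mul(-616, Pow(Add(Pow(-113, 2), Mul(-51, -113), Mul(-51, -216), Mul(-113, -216)), -1))) = Add(Mul(360036, Rational(-1, 313963)), Mul(-616, Pow(Add(12769, 5763, 11016, 24408), -1))) = Add(Rational(-360036, 313963), Mul(-616, Pow(53956, -1))) = Add(Rational(-360036, 313963), Mul(-616, Rational(1, 53956))) = Add(Rational(-360036, 313963), Rational(-22, 1927)) = Rational(-700696558, 605006701)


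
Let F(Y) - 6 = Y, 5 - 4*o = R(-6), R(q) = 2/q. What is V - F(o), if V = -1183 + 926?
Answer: -793/3 ≈ -264.33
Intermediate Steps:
V = -257
o = 4/3 (o = 5/4 - 1/(2*(-6)) = 5/4 - (-1)/(2*6) = 5/4 - ¼*(-⅓) = 5/4 + 1/12 = 4/3 ≈ 1.3333)
F(Y) = 6 + Y
V - F(o) = -257 - (6 + 4/3) = -257 - 1*22/3 = -257 - 22/3 = -793/3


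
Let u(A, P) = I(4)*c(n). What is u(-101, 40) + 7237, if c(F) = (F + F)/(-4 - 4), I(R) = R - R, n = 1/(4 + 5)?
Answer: 7237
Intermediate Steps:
n = 1/9 ≈ 0.11111
I(R) = 0
c(F) = -F/4 (c(F) = (2*F)/(-8) = (2*F)*(-1/8) = -F/4)
u(A, P) = 0 (u(A, P) = 0*(-1/4*1/9) = 0*(-1/36) = 0)
u(-101, 40) + 7237 = 0 + 7237 = 7237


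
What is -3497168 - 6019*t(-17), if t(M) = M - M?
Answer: -3497168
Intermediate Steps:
t(M) = 0
-3497168 - 6019*t(-17) = -3497168 - 6019*0 = -3497168 - 1*0 = -3497168 + 0 = -3497168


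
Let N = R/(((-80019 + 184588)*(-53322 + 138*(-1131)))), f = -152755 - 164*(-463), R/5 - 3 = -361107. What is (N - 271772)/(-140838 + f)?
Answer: 49591026322614/39717234975205 ≈ 1.2486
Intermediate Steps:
R = -1805520 (R = 15 + 5*(-361107) = 15 - 1805535 = -1805520)
f = -76823 (f = -152755 + 75932 = -76823)
N = 15046/182472905 (N = -1805520*1/((-80019 + 184588)*(-53322 + 138*(-1131))) = -1805520*1/(104569*(-53322 - 156078)) = -1805520/(104569*(-209400)) = -1805520/(-21896748600) = -1805520*(-1/21896748600) = 15046/182472905 ≈ 8.2456e-5)
(N - 271772)/(-140838 + f) = (15046/182472905 - 271772)/(-140838 - 76823) = -49591026322614/182472905/(-217661) = -49591026322614/182472905*(-1/217661) = 49591026322614/39717234975205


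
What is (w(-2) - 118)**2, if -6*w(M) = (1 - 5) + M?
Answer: 13689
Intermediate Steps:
w(M) = 2/3 - M/6 (w(M) = -((1 - 5) + M)/6 = -(-4 + M)/6 = 2/3 - M/6)
(w(-2) - 118)**2 = ((2/3 - 1/6*(-2)) - 118)**2 = ((2/3 + 1/3) - 118)**2 = (1 - 118)**2 = (-117)**2 = 13689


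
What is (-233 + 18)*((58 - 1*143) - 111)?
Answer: 42140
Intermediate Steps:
(-233 + 18)*((58 - 1*143) - 111) = -215*((58 - 143) - 111) = -215*(-85 - 111) = -215*(-196) = 42140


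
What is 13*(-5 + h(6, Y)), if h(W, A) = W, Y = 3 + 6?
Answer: 13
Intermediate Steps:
Y = 9
13*(-5 + h(6, Y)) = 13*(-5 + 6) = 13*1 = 13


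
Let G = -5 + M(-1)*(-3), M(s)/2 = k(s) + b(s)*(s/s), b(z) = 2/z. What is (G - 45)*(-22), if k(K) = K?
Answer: 704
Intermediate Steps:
M(s) = 2*s + 4/s (M(s) = 2*(s + (2/s)*(s/s)) = 2*(s + (2/s)*1) = 2*(s + 2/s) = 2*s + 4/s)
G = 13 (G = -5 + (2*(-1) + 4/(-1))*(-3) = -5 + (-2 + 4*(-1))*(-3) = -5 + (-2 - 4)*(-3) = -5 - 6*(-3) = -5 + 18 = 13)
(G - 45)*(-22) = (13 - 45)*(-22) = -32*(-22) = 704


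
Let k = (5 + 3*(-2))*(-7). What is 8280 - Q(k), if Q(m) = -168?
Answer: 8448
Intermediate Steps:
k = 7 (k = (5 - 6)*(-7) = -1*(-7) = 7)
8280 - Q(k) = 8280 - 1*(-168) = 8280 + 168 = 8448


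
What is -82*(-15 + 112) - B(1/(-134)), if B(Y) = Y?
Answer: -1065835/134 ≈ -7954.0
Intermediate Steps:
-82*(-15 + 112) - B(1/(-134)) = -82*(-15 + 112) - 1/(-134) = -82*97 - 1*(-1/134) = -7954 + 1/134 = -1065835/134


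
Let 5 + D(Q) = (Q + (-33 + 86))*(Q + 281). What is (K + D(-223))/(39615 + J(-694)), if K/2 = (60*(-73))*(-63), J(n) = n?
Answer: 542015/38921 ≈ 13.926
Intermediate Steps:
K = 551880 (K = 2*((60*(-73))*(-63)) = 2*(-4380*(-63)) = 2*275940 = 551880)
D(Q) = -5 + (53 + Q)*(281 + Q) (D(Q) = -5 + (Q + (-33 + 86))*(Q + 281) = -5 + (Q + 53)*(281 + Q) = -5 + (53 + Q)*(281 + Q))
(K + D(-223))/(39615 + J(-694)) = (551880 + (14888 + (-223)² + 334*(-223)))/(39615 - 694) = (551880 + (14888 + 49729 - 74482))/38921 = (551880 - 9865)*(1/38921) = 542015*(1/38921) = 542015/38921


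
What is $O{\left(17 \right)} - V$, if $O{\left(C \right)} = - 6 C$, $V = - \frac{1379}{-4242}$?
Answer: $- \frac{62009}{606} \approx -102.33$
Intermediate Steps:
$V = \frac{197}{606}$ ($V = \left(-1379\right) \left(- \frac{1}{4242}\right) = \frac{197}{606} \approx 0.32508$)
$O{\left(17 \right)} - V = \left(-6\right) 17 - \frac{197}{606} = -102 - \frac{197}{606} = - \frac{62009}{606}$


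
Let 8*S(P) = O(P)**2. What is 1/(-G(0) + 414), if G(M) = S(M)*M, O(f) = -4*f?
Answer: 1/414 ≈ 0.0024155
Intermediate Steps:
S(P) = 2*P**2 (S(P) = (-4*P)**2/8 = (16*P**2)/8 = 2*P**2)
G(M) = 2*M**3 (G(M) = (2*M**2)*M = 2*M**3)
1/(-G(0) + 414) = 1/(-2*0**3 + 414) = 1/(-2*0 + 414) = 1/(-1*0 + 414) = 1/(0 + 414) = 1/414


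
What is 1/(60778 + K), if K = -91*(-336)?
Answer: 1/91354 ≈ 1.0946e-5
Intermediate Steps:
K = 30576
1/(60778 + K) = 1/(60778 + 30576) = 1/91354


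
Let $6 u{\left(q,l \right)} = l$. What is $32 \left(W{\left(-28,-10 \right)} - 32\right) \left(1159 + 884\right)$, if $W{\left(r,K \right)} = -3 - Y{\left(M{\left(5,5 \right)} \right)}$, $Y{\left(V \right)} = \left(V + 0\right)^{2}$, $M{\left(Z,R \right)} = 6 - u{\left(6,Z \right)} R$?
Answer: $-2507896$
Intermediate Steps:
$u{\left(q,l \right)} = \frac{l}{6}$
$M{\left(Z,R \right)} = 6 - \frac{R Z}{6}$ ($M{\left(Z,R \right)} = 6 - \frac{Z}{6} R = 6 - \frac{R Z}{6}$)
$Y{\left(V \right)} = V^{2}$
$W{\left(r,K \right)} = - \frac{229}{36}$ ($W{\left(r,K \right)} = -3 - \left(6 - \frac{5}{6} \cdot 5\right)^{2} = -3 - \left(6 - \frac{25}{6}\right)^{2} = -3 - \left(\frac{11}{6}\right)^{2} = -3 - \frac{121}{36} = - \frac{229}{36}$)
$32 \left(W{\left(-28,-10 \right)} - 32\right) \left(1159 + 884\right) = 32 \left(- \frac{229}{36} - 32\right) \left(1159 + 884\right) = 32 \left(\left(- \frac{1381}{36}\right) 2043\right) = 32 \left(- \frac{313487}{4}\right) = -2507896$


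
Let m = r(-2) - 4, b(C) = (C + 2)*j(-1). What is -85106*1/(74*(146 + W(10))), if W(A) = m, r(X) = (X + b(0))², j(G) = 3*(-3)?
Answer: -42553/20054 ≈ -2.1219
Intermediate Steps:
j(G) = -9
b(C) = -18 - 9*C (b(C) = (C + 2)*(-9) = (2 + C)*(-9) = -18 - 9*C)
r(X) = (-18 + X)² (r(X) = (X + (-18 - 9*0))² = (X + (-18 + 0))² = (X - 18)² = (-18 + X)²)
m = 396 (m = (-18 - 2)² - 4 = (-20)² - 4 = 400 - 4 = 396)
W(A) = 396
-85106*1/(74*(146 + W(10))) = -85106*1/(74*(146 + 396)) = -85106/(74*542) = -85106/40108 = -85106*1/40108 = -42553/20054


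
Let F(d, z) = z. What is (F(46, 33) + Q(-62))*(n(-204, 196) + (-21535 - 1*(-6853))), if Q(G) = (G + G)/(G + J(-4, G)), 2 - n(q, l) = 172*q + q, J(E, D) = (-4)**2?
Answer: 16922452/23 ≈ 7.3576e+5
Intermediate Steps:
J(E, D) = 16
n(q, l) = 2 - 173*q (n(q, l) = 2 - (172*q + q) = 2 - 173*q)
Q(G) = 2*G/(16 + G) (Q(G) = (G + G)/(G + 16) = (2*G)/(16 + G) = 2*G/(16 + G))
(F(46, 33) + Q(-62))*(n(-204, 196) + (-21535 - 1*(-6853))) = (33 + 2*(-62)/(16 - 62))*((2 - 173*(-204)) + (-21535 - 1*(-6853))) = (33 + 2*(-62)/(-46))*((2 + 35292) + (-21535 + 6853)) = (33 + 2*(-62)*(-1/46))*(35294 - 14682) = (33 + 62/23)*20612 = (821/23)*20612 = 16922452/23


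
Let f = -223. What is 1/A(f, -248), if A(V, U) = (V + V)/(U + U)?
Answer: 248/223 ≈ 1.1121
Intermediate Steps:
A(V, U) = V/U (A(V, U) = (2*V)/((2*U)) = (2*V)*(1/(2*U)) = V/U)
1/A(f, -248) = 1/(-223/(-248)) = 1/(-223*(-1/248)) = 1/(223/248) = 248/223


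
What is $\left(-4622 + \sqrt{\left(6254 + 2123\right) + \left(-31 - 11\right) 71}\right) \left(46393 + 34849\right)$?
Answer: $-375500524 + 81242 \sqrt{5395} \approx -3.6953 \cdot 10^{8}$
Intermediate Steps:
$\left(-4622 + \sqrt{\left(6254 + 2123\right) + \left(-31 - 11\right) 71}\right) \left(46393 + 34849\right) = \left(-4622 + \sqrt{8377 - 2982}\right) 81242 = \left(-4622 + \sqrt{5395}\right) 81242 = -375500524 + 81242 \sqrt{5395}$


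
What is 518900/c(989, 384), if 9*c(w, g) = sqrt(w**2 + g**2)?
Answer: 4670100*sqrt(1125577)/1125577 ≈ 4401.9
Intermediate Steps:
c(w, g) = sqrt(g**2 + w**2)/9 (c(w, g) = sqrt(w**2 + g**2)/9 = sqrt(g**2 + w**2)/9)
518900/c(989, 384) = 518900/((sqrt(384**2 + 989**2)/9)) = 518900/((sqrt(147456 + 978121)/9)) = 518900/((sqrt(1125577)/9)) = 518900*(9*sqrt(1125577)/1125577) = 4670100*sqrt(1125577)/1125577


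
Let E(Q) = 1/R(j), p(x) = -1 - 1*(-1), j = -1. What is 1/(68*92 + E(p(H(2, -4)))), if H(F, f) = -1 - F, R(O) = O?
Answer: 1/6255 ≈ 0.00015987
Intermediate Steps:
p(x) = 0 (p(x) = -1 + 1 = 0)
E(Q) = -1 (E(Q) = 1/(-1) = -1)
1/(68*92 + E(p(H(2, -4)))) = 1/(68*92 - 1) = 1/(6256 - 1) = 1/6255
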